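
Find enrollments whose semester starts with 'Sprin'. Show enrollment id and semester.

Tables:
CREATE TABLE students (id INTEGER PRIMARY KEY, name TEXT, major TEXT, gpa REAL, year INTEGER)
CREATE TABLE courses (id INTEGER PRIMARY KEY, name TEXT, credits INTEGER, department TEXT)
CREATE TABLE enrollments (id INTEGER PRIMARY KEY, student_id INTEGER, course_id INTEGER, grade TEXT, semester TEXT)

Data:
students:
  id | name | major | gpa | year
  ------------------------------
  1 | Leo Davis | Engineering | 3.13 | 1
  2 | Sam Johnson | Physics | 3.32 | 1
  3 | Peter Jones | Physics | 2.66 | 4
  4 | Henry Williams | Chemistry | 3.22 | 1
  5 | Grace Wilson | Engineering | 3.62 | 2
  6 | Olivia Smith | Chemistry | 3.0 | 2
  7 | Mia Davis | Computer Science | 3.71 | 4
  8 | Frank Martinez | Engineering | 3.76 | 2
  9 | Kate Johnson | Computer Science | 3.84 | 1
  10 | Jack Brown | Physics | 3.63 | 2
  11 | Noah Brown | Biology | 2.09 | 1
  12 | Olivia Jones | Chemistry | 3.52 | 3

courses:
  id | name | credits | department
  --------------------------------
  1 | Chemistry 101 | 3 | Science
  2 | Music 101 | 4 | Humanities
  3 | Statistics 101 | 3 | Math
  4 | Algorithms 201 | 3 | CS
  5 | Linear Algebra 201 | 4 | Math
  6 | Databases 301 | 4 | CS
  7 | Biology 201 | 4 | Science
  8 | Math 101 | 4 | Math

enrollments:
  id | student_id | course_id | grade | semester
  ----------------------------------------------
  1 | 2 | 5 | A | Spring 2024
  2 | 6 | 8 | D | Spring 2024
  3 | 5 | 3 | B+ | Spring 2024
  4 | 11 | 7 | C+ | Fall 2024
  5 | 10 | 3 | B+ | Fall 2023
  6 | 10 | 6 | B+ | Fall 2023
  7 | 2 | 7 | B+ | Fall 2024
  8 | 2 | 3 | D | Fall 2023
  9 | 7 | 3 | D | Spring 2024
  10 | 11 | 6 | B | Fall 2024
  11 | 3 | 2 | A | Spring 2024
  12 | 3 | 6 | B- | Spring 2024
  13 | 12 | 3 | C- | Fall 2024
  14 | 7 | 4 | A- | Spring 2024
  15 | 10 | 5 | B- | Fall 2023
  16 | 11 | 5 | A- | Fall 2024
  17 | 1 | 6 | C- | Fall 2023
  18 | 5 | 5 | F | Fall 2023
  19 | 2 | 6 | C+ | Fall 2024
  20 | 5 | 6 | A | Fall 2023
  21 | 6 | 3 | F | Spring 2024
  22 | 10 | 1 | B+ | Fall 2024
SELECT id, semester FROM enrollments WHERE semester LIKE 'Sprin%'

Execution result:
id | semester
1 | Spring 2024
2 | Spring 2024
3 | Spring 2024
9 | Spring 2024
11 | Spring 2024
12 | Spring 2024
14 | Spring 2024
21 | Spring 2024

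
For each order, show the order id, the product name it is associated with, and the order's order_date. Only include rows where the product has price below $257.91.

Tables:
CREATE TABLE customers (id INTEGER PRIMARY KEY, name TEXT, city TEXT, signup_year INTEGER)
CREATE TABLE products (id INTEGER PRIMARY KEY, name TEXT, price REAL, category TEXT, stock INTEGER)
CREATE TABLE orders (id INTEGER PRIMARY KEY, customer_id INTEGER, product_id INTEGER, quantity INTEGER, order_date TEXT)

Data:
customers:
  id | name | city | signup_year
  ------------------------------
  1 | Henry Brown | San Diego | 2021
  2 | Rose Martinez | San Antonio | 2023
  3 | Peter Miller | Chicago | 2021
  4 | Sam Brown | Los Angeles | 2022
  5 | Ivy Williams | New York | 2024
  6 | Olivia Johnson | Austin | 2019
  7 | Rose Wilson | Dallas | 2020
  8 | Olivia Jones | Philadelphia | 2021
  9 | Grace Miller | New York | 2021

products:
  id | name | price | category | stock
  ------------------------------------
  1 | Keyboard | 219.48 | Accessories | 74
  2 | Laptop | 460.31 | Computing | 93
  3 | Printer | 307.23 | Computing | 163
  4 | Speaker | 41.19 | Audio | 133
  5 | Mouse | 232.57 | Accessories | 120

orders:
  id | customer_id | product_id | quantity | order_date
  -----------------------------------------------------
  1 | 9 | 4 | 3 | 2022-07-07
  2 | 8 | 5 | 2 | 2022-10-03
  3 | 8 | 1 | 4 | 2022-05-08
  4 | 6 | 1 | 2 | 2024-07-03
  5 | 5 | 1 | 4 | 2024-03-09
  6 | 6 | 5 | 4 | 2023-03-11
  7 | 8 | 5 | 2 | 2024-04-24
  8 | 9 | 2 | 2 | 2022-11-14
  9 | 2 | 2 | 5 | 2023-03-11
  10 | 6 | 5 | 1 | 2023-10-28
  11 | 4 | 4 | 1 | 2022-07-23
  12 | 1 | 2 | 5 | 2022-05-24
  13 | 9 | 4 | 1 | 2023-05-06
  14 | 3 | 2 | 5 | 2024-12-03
SELECT c.id, p.name AS product, c.order_date FROM orders c JOIN products p ON c.product_id = p.id WHERE p.price < 257.91

Execution result:
id | product | order_date
1 | Speaker | 2022-07-07
2 | Mouse | 2022-10-03
3 | Keyboard | 2022-05-08
4 | Keyboard | 2024-07-03
5 | Keyboard | 2024-03-09
6 | Mouse | 2023-03-11
7 | Mouse | 2024-04-24
10 | Mouse | 2023-10-28
11 | Speaker | 2022-07-23
13 | Speaker | 2023-05-06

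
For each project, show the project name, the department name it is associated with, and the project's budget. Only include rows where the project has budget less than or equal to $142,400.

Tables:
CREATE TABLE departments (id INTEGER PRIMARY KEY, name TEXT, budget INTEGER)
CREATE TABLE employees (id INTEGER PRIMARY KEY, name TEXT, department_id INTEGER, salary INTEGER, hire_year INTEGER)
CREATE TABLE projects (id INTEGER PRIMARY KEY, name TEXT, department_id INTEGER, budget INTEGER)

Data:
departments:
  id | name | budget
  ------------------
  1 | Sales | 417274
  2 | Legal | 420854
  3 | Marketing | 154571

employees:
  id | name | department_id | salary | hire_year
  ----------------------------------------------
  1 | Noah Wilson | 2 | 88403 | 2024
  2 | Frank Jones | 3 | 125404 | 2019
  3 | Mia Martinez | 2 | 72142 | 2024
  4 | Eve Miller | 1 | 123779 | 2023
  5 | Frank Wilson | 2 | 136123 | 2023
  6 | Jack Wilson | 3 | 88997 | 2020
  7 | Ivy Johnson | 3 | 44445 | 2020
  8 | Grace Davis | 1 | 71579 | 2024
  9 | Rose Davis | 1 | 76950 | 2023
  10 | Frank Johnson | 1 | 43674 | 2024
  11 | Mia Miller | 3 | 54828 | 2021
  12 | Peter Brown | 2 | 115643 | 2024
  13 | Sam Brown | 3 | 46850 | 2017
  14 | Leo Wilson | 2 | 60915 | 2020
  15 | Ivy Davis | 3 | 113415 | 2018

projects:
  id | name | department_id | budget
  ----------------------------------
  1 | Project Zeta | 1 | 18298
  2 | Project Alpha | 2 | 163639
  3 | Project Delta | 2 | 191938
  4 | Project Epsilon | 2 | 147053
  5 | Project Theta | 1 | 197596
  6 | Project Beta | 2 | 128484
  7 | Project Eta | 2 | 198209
SELECT c.name, p.name AS department, c.budget FROM projects c JOIN departments p ON c.department_id = p.id WHERE c.budget <= 142400

Execution result:
name | department | budget
Project Zeta | Sales | 18298
Project Beta | Legal | 128484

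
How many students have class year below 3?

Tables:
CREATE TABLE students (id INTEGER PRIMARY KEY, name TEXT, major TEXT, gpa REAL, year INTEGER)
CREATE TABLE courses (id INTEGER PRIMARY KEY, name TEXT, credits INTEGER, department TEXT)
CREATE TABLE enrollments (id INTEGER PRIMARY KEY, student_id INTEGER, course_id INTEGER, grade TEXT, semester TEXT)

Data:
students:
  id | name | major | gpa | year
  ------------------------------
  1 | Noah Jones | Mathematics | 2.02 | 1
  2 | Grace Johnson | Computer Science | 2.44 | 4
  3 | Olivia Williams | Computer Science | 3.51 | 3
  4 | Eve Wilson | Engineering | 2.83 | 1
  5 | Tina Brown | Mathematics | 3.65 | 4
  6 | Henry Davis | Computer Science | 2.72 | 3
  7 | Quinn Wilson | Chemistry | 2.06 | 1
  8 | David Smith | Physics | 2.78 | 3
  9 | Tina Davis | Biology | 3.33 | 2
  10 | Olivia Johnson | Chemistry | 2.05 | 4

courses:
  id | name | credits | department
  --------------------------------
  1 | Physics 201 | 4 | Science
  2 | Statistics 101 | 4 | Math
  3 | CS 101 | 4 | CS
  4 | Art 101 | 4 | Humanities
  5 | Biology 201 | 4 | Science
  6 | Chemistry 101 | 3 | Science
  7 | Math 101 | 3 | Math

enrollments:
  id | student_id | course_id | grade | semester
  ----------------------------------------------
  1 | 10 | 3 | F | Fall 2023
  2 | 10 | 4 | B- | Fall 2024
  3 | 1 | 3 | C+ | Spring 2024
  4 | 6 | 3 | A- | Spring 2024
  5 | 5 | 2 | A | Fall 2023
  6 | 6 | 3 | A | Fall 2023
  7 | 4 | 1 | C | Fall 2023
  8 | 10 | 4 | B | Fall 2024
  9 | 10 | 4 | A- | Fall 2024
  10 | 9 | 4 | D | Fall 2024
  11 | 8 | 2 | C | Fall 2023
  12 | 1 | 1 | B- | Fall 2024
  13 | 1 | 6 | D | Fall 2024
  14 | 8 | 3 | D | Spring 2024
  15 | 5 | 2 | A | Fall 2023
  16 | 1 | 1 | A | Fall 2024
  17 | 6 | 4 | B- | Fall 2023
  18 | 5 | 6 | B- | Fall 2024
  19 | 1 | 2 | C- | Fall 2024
SELECT COUNT(*) FROM students WHERE year < 3

Execution result:
4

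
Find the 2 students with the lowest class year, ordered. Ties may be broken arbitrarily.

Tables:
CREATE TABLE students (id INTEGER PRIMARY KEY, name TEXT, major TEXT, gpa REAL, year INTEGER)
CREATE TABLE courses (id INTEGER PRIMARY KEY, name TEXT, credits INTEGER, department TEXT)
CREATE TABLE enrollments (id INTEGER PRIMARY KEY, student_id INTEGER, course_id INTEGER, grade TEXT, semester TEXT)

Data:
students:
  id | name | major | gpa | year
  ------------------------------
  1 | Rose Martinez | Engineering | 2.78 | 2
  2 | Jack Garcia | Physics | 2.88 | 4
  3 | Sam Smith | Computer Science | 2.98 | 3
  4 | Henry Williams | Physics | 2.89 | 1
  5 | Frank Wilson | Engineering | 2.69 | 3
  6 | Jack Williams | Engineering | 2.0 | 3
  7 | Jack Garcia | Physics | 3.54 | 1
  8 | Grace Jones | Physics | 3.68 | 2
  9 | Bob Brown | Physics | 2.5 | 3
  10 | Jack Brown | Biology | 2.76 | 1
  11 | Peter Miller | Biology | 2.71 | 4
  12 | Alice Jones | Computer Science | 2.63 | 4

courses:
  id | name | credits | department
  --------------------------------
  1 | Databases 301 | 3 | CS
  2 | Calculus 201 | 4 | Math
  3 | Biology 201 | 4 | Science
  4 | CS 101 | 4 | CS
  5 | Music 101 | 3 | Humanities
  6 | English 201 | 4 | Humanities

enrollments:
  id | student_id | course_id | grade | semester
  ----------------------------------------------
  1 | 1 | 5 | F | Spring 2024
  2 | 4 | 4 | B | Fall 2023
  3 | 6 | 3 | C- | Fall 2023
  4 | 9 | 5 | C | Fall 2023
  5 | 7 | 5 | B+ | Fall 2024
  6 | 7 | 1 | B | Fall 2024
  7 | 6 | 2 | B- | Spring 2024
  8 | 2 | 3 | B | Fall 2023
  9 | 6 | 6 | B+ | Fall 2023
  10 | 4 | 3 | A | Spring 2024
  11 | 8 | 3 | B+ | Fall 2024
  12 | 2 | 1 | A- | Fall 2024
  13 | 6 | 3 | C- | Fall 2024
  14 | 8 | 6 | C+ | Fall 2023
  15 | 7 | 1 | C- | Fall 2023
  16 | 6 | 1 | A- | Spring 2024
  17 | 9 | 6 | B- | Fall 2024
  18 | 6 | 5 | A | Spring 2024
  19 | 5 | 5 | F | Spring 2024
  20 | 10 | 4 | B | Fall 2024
SELECT name, year FROM students ORDER BY year ASC LIMIT 2

Execution result:
name | year
Henry Williams | 1
Jack Garcia | 1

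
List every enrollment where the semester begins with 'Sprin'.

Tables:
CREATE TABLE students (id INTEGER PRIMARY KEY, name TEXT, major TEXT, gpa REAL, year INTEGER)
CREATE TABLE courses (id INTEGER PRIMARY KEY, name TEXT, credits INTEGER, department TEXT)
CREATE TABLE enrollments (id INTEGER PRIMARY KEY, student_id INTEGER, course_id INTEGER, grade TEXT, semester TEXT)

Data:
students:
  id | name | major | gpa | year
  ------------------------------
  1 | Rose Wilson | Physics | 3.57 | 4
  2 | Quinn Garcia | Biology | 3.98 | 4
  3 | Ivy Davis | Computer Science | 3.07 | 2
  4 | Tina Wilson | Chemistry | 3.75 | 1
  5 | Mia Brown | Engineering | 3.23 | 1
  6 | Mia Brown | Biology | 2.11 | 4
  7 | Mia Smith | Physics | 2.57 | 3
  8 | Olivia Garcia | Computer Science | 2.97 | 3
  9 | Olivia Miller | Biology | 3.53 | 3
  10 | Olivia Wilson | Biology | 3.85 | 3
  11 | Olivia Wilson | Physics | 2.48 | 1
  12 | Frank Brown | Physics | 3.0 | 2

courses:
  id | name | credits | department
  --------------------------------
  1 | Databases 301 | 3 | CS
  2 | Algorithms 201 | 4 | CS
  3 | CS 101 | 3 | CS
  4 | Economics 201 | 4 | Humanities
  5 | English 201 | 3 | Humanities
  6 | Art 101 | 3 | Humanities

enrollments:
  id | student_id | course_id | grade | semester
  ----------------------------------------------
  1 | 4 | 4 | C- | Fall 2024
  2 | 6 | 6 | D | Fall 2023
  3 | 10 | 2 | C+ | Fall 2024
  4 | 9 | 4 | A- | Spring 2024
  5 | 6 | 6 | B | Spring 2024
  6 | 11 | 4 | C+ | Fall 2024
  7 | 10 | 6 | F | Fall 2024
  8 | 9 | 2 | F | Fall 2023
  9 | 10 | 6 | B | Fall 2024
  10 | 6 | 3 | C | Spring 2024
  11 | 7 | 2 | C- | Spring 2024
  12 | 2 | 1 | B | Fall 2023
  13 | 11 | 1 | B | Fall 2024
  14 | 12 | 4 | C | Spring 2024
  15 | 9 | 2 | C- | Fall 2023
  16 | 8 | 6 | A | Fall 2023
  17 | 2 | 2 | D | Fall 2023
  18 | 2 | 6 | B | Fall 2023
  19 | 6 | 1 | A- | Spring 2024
SELECT id, semester FROM enrollments WHERE semester LIKE 'Sprin%'

Execution result:
id | semester
4 | Spring 2024
5 | Spring 2024
10 | Spring 2024
11 | Spring 2024
14 | Spring 2024
19 | Spring 2024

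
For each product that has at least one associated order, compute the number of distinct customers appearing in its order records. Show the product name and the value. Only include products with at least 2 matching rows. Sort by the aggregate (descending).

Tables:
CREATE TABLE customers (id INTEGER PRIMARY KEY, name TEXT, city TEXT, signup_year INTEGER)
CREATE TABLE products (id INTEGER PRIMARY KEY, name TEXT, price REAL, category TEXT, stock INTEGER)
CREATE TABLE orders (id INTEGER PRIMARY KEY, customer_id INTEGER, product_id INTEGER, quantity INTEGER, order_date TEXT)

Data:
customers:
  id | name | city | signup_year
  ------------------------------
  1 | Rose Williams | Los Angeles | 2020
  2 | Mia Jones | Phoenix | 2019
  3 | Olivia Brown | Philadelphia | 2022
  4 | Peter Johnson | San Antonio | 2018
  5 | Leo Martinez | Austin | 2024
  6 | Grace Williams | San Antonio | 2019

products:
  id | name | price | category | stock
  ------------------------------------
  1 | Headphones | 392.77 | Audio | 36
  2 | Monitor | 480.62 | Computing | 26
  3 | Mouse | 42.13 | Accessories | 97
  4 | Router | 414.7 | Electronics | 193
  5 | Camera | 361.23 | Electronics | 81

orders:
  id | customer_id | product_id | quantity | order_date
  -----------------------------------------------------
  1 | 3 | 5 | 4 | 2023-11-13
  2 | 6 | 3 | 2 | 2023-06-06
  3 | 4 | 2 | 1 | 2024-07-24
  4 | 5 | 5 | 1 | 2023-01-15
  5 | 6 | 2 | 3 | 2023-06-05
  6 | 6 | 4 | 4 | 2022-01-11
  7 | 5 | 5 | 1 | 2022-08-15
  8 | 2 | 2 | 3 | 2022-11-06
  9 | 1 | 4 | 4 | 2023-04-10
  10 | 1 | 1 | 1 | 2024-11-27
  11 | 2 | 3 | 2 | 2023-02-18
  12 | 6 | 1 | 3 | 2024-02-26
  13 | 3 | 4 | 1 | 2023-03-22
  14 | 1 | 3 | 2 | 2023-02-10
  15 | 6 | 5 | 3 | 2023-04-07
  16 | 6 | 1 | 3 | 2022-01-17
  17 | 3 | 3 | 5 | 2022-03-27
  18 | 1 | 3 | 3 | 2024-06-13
SELECT p.name, COUNT(DISTINCT c.customer_id) AS distinct_customer_count FROM orders c JOIN products p ON c.product_id = p.id GROUP BY p.id, p.name HAVING COUNT(*) >= 2 ORDER BY distinct_customer_count DESC

Execution result:
name | distinct_customer_count
Mouse | 4
Monitor | 3
Router | 3
Camera | 3
Headphones | 2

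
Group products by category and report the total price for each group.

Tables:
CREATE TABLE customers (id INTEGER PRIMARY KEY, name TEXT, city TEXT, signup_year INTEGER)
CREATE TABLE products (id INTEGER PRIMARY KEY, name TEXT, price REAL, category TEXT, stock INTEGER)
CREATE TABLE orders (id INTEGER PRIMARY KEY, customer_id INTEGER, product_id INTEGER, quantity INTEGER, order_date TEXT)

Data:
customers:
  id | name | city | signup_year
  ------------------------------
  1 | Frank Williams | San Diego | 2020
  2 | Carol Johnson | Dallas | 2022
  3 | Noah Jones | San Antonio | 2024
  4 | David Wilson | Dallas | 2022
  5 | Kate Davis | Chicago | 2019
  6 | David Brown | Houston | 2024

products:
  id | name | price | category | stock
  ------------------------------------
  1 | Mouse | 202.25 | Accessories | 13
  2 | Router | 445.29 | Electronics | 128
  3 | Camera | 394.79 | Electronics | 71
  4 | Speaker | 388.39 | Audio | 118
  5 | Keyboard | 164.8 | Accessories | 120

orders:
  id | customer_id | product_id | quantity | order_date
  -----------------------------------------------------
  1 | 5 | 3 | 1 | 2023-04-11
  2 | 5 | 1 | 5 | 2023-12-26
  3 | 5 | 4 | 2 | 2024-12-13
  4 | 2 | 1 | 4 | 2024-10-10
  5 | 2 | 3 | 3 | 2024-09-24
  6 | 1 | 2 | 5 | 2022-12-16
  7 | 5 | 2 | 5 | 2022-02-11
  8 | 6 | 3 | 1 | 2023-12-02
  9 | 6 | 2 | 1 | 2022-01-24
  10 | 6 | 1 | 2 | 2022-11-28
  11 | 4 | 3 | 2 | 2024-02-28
SELECT category, SUM(price) AS sum_price FROM products GROUP BY category

Execution result:
category | sum_price
Accessories | 367.05
Audio | 388.39
Electronics | 840.08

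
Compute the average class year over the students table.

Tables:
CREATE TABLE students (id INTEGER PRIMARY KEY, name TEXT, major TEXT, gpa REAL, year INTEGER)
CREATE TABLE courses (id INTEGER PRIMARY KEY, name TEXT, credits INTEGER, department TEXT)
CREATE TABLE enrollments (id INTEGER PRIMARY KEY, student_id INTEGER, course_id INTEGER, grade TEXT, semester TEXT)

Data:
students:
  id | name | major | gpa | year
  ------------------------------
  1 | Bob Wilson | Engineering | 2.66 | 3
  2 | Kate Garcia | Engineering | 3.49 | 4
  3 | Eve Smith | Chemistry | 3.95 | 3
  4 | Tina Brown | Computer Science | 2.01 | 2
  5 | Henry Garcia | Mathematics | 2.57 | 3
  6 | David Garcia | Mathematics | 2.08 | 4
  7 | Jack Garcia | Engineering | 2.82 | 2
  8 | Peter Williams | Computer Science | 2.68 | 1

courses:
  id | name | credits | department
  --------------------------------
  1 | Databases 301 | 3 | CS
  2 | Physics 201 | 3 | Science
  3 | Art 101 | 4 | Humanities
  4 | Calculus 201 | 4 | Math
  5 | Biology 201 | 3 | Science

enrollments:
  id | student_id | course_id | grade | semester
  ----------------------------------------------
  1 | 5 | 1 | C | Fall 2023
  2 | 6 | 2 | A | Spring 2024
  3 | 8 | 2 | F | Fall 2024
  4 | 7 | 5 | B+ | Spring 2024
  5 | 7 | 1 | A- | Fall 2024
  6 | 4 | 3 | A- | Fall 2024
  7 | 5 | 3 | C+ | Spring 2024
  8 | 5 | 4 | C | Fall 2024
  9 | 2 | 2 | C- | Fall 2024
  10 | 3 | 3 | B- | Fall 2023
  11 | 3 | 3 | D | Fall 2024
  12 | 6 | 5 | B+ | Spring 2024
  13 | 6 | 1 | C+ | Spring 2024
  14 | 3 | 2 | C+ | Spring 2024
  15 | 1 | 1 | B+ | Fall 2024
SELECT AVG(year) FROM students

Execution result:
2.75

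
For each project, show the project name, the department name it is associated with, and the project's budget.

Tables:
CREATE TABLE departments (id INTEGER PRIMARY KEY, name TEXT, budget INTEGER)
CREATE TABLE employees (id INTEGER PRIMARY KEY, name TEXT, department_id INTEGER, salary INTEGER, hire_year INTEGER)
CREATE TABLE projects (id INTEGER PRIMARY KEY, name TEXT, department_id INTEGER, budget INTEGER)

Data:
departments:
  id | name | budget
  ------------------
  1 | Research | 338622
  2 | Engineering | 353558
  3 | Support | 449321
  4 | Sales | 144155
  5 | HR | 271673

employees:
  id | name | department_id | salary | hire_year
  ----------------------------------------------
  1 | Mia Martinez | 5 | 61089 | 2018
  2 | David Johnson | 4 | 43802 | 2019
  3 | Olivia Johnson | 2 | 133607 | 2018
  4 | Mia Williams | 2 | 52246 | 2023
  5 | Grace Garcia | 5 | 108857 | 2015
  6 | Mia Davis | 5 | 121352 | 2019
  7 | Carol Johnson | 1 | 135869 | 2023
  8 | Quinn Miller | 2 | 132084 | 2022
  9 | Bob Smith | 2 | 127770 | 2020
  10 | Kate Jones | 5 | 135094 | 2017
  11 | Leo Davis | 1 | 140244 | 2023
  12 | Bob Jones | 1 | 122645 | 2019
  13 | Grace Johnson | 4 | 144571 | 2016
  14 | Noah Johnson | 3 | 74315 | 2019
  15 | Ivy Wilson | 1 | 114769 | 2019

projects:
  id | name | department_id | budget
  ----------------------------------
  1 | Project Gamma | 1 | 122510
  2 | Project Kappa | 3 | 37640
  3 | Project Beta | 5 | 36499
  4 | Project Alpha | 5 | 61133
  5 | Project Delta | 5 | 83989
SELECT c.name, p.name AS department, c.budget FROM projects c JOIN departments p ON c.department_id = p.id

Execution result:
name | department | budget
Project Gamma | Research | 122510
Project Kappa | Support | 37640
Project Beta | HR | 36499
Project Alpha | HR | 61133
Project Delta | HR | 83989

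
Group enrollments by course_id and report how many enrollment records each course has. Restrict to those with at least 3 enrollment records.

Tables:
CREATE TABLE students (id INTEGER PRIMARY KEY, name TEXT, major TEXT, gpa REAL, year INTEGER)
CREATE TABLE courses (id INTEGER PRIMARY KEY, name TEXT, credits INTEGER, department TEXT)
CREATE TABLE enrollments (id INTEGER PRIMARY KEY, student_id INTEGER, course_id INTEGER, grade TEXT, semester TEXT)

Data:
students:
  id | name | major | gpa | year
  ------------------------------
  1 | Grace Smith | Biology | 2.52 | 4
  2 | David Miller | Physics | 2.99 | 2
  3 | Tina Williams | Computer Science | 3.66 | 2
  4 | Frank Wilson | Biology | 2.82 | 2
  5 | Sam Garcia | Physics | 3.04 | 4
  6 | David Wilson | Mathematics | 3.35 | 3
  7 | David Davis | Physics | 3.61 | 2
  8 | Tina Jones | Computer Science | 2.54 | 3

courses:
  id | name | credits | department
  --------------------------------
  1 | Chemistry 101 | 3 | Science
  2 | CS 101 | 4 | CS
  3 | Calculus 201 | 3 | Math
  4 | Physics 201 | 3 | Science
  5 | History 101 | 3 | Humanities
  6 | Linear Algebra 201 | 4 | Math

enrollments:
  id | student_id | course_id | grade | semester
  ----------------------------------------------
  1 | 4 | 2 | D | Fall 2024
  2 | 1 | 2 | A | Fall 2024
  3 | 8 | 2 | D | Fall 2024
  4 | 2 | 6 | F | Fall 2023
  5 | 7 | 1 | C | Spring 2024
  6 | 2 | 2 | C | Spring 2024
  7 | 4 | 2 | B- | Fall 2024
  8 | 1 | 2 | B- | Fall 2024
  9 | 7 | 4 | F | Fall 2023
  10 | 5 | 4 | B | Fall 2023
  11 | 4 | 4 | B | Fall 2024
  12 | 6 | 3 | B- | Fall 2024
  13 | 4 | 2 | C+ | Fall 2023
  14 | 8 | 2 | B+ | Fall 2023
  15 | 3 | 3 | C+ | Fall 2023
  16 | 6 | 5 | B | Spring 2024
SELECT course_id, COUNT(*) AS enrollment_count FROM enrollments GROUP BY course_id HAVING COUNT(*) >= 3

Execution result:
course_id | enrollment_count
2 | 8
4 | 3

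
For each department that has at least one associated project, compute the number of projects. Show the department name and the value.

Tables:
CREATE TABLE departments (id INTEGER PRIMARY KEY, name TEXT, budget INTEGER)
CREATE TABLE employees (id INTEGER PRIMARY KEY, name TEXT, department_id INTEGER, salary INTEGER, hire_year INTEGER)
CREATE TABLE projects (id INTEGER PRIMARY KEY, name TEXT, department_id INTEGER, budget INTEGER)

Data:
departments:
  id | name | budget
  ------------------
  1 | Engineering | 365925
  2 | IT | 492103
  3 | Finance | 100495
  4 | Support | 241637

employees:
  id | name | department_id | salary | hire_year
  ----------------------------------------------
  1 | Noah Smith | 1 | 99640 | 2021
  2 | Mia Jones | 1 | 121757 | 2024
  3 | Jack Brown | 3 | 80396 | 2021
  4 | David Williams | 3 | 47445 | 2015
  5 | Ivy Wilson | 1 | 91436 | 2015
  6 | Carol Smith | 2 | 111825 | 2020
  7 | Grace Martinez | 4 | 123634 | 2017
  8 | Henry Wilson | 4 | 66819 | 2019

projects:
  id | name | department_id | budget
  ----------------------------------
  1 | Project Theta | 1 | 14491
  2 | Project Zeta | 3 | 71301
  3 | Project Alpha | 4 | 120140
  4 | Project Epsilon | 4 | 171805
SELECT p.name, COUNT(*) AS n FROM projects c JOIN departments p ON c.department_id = p.id GROUP BY p.id, p.name

Execution result:
name | n
Engineering | 1
Finance | 1
Support | 2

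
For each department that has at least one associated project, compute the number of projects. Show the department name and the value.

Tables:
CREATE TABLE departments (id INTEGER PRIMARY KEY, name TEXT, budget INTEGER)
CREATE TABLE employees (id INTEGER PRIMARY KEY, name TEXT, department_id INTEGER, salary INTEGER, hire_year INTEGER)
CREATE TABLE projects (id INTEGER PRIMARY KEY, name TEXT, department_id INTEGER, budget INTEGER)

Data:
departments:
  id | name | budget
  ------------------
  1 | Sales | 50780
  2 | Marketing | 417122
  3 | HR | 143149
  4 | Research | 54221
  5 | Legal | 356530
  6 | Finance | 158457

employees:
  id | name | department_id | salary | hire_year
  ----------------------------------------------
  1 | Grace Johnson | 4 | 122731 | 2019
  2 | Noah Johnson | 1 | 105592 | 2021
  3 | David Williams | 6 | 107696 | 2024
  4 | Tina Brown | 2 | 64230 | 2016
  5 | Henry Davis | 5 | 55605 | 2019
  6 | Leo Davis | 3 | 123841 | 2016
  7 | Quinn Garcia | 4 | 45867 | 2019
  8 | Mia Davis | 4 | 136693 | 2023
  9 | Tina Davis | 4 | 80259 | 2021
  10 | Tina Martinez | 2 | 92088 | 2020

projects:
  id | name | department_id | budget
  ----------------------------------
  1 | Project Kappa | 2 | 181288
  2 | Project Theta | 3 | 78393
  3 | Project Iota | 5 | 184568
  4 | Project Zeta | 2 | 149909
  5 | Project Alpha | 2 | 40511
SELECT p.name, COUNT(*) AS n FROM projects c JOIN departments p ON c.department_id = p.id GROUP BY p.id, p.name

Execution result:
name | n
Marketing | 3
HR | 1
Legal | 1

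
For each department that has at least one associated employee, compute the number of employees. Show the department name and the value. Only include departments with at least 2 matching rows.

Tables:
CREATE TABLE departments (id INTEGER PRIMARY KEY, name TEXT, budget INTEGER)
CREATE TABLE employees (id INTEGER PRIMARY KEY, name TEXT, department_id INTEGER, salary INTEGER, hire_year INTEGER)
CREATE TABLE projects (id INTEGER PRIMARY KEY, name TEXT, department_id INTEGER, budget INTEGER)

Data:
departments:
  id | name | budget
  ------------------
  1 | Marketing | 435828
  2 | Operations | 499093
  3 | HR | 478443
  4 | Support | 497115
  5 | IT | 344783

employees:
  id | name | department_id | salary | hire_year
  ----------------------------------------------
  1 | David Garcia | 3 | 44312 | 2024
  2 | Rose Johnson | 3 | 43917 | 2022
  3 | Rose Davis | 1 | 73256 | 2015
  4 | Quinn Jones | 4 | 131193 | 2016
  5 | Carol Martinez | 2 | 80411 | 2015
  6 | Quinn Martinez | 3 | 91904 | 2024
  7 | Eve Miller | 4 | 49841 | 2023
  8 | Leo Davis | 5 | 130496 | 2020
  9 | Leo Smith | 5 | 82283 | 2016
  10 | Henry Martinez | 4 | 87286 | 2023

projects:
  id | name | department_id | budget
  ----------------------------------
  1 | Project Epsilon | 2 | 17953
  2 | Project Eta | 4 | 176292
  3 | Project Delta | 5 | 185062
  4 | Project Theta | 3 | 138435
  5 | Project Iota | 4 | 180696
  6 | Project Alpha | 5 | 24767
SELECT p.name, COUNT(*) AS n FROM employees c JOIN departments p ON c.department_id = p.id GROUP BY p.id, p.name HAVING COUNT(*) >= 2

Execution result:
name | n
HR | 3
Support | 3
IT | 2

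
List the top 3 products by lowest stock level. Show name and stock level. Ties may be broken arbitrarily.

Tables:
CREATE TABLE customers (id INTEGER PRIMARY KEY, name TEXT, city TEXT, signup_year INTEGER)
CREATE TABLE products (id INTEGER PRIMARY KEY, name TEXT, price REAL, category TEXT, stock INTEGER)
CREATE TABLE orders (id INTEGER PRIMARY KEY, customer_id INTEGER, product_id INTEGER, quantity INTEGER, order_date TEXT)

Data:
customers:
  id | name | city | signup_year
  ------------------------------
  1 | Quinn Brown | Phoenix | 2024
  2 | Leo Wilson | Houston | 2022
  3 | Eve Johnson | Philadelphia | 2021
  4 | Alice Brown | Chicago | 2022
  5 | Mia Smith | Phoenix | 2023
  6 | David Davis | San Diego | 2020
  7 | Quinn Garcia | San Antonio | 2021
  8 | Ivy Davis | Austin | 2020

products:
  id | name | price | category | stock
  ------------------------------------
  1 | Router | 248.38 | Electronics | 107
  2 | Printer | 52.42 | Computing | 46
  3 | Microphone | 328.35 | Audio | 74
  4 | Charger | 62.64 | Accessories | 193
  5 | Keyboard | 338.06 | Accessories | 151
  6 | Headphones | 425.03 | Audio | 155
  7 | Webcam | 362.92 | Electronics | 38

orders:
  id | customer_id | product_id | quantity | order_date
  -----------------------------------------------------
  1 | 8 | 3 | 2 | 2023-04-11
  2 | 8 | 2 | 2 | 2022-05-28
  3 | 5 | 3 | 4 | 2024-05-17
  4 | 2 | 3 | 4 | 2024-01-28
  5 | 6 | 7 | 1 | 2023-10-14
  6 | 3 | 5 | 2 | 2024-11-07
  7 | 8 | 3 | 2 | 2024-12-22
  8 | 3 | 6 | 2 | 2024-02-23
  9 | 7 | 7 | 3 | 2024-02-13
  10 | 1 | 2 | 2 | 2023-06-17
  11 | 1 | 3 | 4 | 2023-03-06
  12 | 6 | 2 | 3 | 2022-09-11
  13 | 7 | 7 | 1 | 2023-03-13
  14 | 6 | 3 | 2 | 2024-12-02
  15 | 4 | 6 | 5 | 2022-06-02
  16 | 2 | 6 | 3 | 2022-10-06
SELECT name, stock FROM products ORDER BY stock ASC LIMIT 3

Execution result:
name | stock
Webcam | 38
Printer | 46
Microphone | 74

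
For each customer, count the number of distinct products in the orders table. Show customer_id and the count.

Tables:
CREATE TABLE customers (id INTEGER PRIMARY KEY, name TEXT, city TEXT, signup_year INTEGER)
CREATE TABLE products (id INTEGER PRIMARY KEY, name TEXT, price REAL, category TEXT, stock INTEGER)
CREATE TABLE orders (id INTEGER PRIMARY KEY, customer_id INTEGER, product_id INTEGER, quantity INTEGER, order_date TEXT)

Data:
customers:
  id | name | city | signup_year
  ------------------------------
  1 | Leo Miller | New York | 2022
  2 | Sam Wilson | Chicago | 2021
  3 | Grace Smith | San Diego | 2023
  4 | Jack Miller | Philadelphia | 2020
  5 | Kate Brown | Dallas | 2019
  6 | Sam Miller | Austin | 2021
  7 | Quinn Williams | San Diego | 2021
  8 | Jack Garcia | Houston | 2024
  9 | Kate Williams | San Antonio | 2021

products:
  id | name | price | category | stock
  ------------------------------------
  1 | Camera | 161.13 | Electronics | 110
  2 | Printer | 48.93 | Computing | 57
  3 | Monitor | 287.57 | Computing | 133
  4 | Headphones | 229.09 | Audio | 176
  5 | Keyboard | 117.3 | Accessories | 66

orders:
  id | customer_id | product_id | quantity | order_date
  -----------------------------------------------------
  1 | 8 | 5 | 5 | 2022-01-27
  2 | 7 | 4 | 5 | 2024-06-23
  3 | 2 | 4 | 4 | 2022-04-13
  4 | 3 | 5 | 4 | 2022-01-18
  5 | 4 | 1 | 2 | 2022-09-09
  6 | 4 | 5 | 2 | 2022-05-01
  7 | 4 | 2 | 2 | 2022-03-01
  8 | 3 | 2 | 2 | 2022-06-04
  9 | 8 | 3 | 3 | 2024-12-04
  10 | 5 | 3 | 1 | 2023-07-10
SELECT customer_id, COUNT(DISTINCT product_id) AS distinct_product_count FROM orders GROUP BY customer_id

Execution result:
customer_id | distinct_product_count
2 | 1
3 | 2
4 | 3
5 | 1
7 | 1
8 | 2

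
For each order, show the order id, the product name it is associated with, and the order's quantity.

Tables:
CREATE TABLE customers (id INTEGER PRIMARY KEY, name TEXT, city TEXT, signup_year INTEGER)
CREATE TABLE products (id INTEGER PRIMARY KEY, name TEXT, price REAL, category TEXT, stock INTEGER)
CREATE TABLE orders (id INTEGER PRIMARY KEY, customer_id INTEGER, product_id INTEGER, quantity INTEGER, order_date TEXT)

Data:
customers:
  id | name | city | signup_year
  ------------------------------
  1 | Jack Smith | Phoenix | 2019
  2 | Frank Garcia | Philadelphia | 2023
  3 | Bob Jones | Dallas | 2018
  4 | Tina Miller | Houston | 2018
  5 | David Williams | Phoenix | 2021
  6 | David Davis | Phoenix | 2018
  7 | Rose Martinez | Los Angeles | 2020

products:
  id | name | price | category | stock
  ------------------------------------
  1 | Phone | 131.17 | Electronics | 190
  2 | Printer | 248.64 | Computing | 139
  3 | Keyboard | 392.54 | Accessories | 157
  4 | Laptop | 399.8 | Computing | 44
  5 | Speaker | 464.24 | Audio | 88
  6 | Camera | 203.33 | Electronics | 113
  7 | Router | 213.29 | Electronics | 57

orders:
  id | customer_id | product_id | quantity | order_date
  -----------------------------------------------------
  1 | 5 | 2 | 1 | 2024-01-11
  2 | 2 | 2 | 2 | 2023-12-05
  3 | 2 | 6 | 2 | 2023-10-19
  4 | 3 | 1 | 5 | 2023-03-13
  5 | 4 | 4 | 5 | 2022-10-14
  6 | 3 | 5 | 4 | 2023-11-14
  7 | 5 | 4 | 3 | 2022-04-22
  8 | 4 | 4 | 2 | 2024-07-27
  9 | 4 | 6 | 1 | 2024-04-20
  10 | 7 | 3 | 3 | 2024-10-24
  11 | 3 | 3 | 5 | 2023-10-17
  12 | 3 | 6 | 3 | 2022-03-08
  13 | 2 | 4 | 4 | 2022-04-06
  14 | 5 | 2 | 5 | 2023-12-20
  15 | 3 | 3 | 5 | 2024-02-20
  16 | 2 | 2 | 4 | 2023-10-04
SELECT c.id, p.name AS product, c.quantity FROM orders c JOIN products p ON c.product_id = p.id

Execution result:
id | product | quantity
1 | Printer | 1
2 | Printer | 2
3 | Camera | 2
4 | Phone | 5
5 | Laptop | 5
6 | Speaker | 4
7 | Laptop | 3
8 | Laptop | 2
9 | Camera | 1
10 | Keyboard | 3
11 | Keyboard | 5
12 | Camera | 3
13 | Laptop | 4
14 | Printer | 5
15 | Keyboard | 5
16 | Printer | 4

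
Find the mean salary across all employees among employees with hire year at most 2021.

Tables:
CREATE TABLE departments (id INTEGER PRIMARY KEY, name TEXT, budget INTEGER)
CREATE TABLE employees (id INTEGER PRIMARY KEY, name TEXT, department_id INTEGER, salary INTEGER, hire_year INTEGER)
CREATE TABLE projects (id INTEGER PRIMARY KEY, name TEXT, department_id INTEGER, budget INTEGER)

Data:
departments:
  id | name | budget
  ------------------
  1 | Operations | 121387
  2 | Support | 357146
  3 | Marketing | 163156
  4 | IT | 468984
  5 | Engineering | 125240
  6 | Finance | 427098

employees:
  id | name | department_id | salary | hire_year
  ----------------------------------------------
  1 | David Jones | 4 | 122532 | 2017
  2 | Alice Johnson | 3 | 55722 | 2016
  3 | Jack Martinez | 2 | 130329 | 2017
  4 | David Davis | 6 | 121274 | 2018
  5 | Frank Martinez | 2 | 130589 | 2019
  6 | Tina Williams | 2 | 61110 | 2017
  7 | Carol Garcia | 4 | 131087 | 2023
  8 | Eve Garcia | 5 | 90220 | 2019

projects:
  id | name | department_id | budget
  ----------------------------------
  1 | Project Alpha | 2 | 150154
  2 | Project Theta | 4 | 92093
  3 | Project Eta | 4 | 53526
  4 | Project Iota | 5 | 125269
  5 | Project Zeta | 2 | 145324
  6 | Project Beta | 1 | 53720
SELECT AVG(salary) FROM employees WHERE hire_year <= 2021

Execution result:
101682.29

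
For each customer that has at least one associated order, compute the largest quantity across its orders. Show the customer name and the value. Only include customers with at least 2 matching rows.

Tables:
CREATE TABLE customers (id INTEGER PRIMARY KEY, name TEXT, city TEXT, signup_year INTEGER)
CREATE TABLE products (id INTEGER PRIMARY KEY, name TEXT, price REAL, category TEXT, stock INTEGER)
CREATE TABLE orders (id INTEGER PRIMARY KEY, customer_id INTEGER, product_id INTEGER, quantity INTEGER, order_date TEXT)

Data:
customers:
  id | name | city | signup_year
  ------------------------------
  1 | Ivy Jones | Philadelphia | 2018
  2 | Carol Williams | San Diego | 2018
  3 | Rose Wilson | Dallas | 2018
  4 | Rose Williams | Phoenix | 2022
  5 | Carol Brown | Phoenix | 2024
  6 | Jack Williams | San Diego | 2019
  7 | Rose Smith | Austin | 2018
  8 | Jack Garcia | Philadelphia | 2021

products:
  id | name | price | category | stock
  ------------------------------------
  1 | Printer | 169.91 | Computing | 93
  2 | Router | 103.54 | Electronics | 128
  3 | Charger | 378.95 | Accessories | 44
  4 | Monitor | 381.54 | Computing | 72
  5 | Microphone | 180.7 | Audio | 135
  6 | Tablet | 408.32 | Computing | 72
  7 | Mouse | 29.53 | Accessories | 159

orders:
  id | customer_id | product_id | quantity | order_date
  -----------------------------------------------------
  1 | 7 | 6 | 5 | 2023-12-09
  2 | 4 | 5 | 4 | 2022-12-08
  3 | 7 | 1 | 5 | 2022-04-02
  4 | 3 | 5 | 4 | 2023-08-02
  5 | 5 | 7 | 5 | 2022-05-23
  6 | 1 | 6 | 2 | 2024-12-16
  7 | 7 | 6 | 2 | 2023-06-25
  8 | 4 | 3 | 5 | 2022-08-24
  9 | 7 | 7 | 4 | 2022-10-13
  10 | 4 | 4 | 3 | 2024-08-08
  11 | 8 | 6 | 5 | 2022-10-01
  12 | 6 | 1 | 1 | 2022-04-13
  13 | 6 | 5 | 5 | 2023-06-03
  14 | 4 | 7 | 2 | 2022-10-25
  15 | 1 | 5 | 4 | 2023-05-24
SELECT p.name, MAX(c.quantity) AS max_quantity FROM orders c JOIN customers p ON c.customer_id = p.id GROUP BY p.id, p.name HAVING COUNT(*) >= 2

Execution result:
name | max_quantity
Ivy Jones | 4
Rose Williams | 5
Jack Williams | 5
Rose Smith | 5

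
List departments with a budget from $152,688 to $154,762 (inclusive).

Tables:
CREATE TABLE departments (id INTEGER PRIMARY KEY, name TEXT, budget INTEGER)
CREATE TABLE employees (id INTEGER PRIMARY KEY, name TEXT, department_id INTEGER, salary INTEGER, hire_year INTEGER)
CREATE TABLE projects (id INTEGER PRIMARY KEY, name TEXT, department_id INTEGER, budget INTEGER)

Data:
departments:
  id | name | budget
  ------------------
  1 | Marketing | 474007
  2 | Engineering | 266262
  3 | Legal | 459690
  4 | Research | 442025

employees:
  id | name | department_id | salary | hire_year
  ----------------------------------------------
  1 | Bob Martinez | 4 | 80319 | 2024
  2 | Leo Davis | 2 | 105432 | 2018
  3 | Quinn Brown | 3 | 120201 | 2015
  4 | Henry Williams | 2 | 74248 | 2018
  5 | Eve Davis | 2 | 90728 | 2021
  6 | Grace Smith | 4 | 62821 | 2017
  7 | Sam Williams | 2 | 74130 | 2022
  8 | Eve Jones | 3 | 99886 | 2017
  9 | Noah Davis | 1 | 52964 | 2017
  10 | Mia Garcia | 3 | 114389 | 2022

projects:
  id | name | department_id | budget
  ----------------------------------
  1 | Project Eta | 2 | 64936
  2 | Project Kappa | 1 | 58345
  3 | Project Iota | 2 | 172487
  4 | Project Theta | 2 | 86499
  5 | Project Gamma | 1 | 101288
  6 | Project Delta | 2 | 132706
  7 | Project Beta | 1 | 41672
SELECT name, budget FROM departments WHERE budget BETWEEN 152688 AND 154762

Execution result:
(no rows)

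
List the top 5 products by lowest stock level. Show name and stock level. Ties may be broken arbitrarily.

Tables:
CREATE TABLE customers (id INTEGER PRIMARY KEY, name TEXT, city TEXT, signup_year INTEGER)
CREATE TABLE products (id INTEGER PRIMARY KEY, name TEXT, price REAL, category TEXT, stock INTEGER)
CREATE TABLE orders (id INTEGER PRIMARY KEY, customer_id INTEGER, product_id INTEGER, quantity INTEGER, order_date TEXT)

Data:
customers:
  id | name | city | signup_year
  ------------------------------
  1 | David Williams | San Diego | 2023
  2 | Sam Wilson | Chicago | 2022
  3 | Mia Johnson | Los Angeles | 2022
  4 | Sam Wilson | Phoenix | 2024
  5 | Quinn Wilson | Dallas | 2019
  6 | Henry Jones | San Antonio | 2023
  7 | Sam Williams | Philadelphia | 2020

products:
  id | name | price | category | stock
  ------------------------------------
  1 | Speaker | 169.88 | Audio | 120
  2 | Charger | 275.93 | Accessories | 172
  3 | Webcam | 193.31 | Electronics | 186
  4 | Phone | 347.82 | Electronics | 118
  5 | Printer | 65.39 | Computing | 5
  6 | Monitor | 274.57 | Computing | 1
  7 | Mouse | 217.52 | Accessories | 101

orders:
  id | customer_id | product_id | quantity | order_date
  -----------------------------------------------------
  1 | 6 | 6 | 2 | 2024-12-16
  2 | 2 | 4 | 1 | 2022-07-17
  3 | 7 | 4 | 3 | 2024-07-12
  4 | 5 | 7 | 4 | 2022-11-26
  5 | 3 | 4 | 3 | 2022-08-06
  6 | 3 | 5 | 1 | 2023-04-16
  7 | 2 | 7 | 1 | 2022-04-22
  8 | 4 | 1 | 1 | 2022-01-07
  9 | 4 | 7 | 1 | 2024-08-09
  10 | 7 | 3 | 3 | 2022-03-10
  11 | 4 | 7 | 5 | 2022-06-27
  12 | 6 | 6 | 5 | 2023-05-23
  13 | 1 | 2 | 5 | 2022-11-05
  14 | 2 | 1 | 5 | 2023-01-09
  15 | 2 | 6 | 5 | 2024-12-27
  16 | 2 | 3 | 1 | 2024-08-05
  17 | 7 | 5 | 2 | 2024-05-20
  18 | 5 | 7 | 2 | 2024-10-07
SELECT name, stock FROM products ORDER BY stock ASC LIMIT 5

Execution result:
name | stock
Monitor | 1
Printer | 5
Mouse | 101
Phone | 118
Speaker | 120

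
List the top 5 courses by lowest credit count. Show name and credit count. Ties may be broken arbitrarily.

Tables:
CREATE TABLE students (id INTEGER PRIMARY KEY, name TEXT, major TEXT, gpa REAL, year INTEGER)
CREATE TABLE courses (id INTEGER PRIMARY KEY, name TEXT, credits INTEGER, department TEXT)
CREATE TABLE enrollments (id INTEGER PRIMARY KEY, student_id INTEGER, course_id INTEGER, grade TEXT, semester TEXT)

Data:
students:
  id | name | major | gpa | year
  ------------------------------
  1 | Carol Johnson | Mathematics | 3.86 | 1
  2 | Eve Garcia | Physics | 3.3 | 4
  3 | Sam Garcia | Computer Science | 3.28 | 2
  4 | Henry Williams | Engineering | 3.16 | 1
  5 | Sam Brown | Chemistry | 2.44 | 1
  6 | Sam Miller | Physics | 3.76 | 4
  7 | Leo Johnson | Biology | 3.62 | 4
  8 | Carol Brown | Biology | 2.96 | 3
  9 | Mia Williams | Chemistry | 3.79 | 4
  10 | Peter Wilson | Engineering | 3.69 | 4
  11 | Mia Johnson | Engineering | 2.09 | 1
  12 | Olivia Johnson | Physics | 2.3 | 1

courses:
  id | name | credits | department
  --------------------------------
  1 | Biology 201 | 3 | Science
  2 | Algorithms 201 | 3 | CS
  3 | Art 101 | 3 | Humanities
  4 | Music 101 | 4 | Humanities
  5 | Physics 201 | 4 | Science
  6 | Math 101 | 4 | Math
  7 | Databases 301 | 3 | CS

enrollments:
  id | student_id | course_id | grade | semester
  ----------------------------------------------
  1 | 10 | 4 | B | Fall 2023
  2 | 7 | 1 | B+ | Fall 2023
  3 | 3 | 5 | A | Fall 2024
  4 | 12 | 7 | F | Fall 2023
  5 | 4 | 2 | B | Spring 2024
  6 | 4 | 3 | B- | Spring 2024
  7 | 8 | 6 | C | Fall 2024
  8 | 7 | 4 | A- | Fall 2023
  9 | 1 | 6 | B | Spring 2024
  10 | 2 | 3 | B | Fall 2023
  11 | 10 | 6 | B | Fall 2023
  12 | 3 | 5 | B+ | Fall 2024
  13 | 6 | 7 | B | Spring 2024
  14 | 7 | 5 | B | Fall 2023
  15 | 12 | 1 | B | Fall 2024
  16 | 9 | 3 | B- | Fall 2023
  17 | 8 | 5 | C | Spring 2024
SELECT name, credits FROM courses ORDER BY credits ASC LIMIT 5

Execution result:
name | credits
Biology 201 | 3
Algorithms 201 | 3
Art 101 | 3
Databases 301 | 3
Music 101 | 4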